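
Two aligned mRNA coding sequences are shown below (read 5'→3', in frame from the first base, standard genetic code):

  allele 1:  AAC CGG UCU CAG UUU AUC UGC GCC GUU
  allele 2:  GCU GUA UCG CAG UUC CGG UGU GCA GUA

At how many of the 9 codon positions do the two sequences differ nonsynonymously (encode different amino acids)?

3

Codon 1: AAC Asn / GCU Ala — nonsynonymous.
Codon 2: CGG Arg / GUA Val — nonsynonymous.
Codon 3: UCU Ser / UCG Ser — synonymous.
Codon 4: CAG Gln / CAG Gln — identical.
Codon 5: UUU Phe / UUC Phe — synonymous.
Codon 6: AUC Ile / CGG Arg — nonsynonymous.
Codon 7: UGC Cys / UGU Cys — synonymous.
Codon 8: GCC Ala / GCA Ala — synonymous.
Codon 9: GUU Val / GUA Val — synonymous.
Nonsynonymous differences: 3.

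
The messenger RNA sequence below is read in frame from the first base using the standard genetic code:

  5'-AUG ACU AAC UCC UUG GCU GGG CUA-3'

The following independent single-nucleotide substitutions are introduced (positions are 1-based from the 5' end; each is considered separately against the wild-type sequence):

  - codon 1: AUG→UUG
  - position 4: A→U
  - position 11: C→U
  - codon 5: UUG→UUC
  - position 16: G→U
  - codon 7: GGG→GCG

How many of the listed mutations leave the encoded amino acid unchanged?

0

Codon 1: AUG (Met) → UUG (Leu) — missense.
Codon 2: ACU (Thr) → UCU (Ser) — missense.
Codon 4: UCC (Ser) → UUC (Phe) — missense.
Codon 5: UUG (Leu) → UUC (Phe) — missense.
Codon 6: GCU (Ala) → UCU (Ser) — missense.
Codon 7: GGG (Gly) → GCG (Ala) — missense.
Synonymous: 0 of 6.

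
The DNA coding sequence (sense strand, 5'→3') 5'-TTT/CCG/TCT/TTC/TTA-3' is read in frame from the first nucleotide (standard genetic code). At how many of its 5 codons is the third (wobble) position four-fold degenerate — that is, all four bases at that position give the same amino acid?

2

Codon 1 TTT (Phe): third position 2-fold.
Codon 2 CCG (Pro): third position 4-fold.
Codon 3 TCT (Ser): third position 4-fold.
Codon 4 TTC (Phe): third position 2-fold.
Codon 5 TTA (Leu): third position 2-fold.
Four-fold degenerate third positions: 2.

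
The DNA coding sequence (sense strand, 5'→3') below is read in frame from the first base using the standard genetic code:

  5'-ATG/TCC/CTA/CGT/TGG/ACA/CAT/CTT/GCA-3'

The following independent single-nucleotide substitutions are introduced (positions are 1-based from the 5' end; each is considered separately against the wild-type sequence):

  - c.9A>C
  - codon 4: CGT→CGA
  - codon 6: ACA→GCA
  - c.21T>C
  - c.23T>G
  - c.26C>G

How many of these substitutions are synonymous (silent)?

Codon 3: CTA (Leu) → CTC (Leu) — synonymous.
Codon 4: CGT (Arg) → CGA (Arg) — synonymous.
Codon 6: ACA (Thr) → GCA (Ala) — missense.
Codon 7: CAT (His) → CAC (His) — synonymous.
Codon 8: CTT (Leu) → CGT (Arg) — missense.
Codon 9: GCA (Ala) → GGA (Gly) — missense.
Synonymous: 3 of 6.

3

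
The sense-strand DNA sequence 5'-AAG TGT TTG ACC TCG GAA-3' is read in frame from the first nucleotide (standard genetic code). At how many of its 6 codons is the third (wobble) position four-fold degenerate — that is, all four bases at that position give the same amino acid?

2

Codon 1 AAG (Lys): third position 2-fold.
Codon 2 TGT (Cys): third position 2-fold.
Codon 3 TTG (Leu): third position 2-fold.
Codon 4 ACC (Thr): third position 4-fold.
Codon 5 TCG (Ser): third position 4-fold.
Codon 6 GAA (Glu): third position 2-fold.
Four-fold degenerate third positions: 2.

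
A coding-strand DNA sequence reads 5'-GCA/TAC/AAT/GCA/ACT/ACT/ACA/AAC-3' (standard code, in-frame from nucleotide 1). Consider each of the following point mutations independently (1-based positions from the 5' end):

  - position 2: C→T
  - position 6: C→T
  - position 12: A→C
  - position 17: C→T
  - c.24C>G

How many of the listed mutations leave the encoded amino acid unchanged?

Codon 1: GCA (Ala) → GTA (Val) — missense.
Codon 2: TAC (Tyr) → TAT (Tyr) — synonymous.
Codon 4: GCA (Ala) → GCC (Ala) — synonymous.
Codon 6: ACT (Thr) → ATT (Ile) — missense.
Codon 8: AAC (Asn) → AAG (Lys) — missense.
Synonymous: 2 of 5.

2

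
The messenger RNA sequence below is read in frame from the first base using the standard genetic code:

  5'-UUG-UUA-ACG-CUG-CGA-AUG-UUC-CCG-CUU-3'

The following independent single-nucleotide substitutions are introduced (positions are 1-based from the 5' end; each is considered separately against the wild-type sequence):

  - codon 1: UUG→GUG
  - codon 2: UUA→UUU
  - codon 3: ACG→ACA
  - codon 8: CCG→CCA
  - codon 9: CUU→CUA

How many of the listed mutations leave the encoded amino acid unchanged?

Codon 1: UUG (Leu) → GUG (Val) — missense.
Codon 2: UUA (Leu) → UUU (Phe) — missense.
Codon 3: ACG (Thr) → ACA (Thr) — synonymous.
Codon 8: CCG (Pro) → CCA (Pro) — synonymous.
Codon 9: CUU (Leu) → CUA (Leu) — synonymous.
Synonymous: 3 of 5.

3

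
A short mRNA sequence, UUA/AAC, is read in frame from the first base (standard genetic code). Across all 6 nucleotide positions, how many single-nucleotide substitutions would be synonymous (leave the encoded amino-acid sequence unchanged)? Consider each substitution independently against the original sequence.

3

Codon 1 (UUA, Leu): 2 synonymous substitutions.
Codon 2 (AAC, Asn): 1 synonymous substitution.
Total: 2 + 1 = 3.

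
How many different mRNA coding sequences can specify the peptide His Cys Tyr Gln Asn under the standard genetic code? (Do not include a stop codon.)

32

His: 2 codons.
Cys: 2 codons.
Tyr: 2 codons.
Gln: 2 codons.
Asn: 2 codons.
2 × 2 × 2 × 2 × 2 = 32.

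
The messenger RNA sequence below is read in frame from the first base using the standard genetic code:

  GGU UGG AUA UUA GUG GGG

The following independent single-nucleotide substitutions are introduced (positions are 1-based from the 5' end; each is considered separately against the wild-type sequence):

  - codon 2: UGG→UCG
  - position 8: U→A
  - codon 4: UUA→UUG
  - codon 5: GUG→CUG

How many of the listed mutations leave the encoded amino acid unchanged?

1

Codon 2: UGG (Trp) → UCG (Ser) — missense.
Codon 3: AUA (Ile) → AAA (Lys) — missense.
Codon 4: UUA (Leu) → UUG (Leu) — synonymous.
Codon 5: GUG (Val) → CUG (Leu) — missense.
Synonymous: 1 of 4.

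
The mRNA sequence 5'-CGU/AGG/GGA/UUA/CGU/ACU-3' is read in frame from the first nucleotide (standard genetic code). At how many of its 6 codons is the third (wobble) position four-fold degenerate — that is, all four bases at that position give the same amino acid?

Codon 1 CGU (Arg): third position 4-fold.
Codon 2 AGG (Arg): third position 2-fold.
Codon 3 GGA (Gly): third position 4-fold.
Codon 4 UUA (Leu): third position 2-fold.
Codon 5 CGU (Arg): third position 4-fold.
Codon 6 ACU (Thr): third position 4-fold.
Four-fold degenerate third positions: 4.

4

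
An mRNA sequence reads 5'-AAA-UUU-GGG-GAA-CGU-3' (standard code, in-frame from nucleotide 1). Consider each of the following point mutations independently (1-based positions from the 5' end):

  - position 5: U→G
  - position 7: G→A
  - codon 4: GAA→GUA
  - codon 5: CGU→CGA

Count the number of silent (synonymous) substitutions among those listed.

1

Codon 2: UUU (Phe) → UGU (Cys) — missense.
Codon 3: GGG (Gly) → AGG (Arg) — missense.
Codon 4: GAA (Glu) → GUA (Val) — missense.
Codon 5: CGU (Arg) → CGA (Arg) — synonymous.
Synonymous: 1 of 4.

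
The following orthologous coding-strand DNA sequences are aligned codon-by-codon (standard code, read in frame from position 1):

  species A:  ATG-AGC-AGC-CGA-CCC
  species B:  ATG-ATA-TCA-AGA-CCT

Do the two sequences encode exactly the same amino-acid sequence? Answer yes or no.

Codon 1: ATG Met / ATG Met — identical.
Codon 2: AGC Ser / ATA Ile — nonsynonymous.
Codon 3: AGC Ser / TCA Ser — synonymous.
Codon 4: CGA Arg / AGA Arg — synonymous.
Codon 5: CCC Pro / CCT Pro — synonymous.
Nonsynonymous differences: 1 → different protein.

no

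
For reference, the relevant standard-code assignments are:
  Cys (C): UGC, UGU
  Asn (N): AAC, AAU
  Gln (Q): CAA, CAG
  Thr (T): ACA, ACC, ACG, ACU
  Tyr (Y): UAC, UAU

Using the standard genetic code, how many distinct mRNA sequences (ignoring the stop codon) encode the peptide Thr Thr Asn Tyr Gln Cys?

Thr: 4 codons.
Thr: 4 codons.
Asn: 2 codons.
Tyr: 2 codons.
Gln: 2 codons.
Cys: 2 codons.
4 × 4 × 2 × 2 × 2 × 2 = 256.

256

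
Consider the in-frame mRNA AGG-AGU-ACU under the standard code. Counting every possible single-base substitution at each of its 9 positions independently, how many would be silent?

6

Codon 1 (AGG, Arg): 2 synonymous substitutions.
Codon 2 (AGU, Ser): 1 synonymous substitution.
Codon 3 (ACU, Thr): 3 synonymous substitutions.
Total: 2 + 1 + 3 = 6.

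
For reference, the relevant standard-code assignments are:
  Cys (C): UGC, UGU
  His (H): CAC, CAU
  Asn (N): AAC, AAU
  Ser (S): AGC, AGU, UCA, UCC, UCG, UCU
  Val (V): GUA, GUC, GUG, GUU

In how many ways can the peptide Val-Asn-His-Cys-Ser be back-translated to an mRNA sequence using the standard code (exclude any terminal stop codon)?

192

Val: 4 codons.
Asn: 2 codons.
His: 2 codons.
Cys: 2 codons.
Ser: 6 codons.
4 × 2 × 2 × 2 × 6 = 192.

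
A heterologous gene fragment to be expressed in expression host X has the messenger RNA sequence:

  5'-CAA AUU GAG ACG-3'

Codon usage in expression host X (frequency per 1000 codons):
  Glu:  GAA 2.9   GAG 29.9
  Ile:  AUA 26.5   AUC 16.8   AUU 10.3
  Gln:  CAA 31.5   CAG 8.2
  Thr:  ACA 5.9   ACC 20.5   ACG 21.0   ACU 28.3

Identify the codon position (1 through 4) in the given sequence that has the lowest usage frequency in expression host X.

2

Codon 1 CAA (Gln): 31.5 per 1000.
Codon 2 AUU (Ile): 10.3 per 1000.
Codon 3 GAG (Glu): 29.9 per 1000.
Codon 4 ACG (Thr): 21.0 per 1000.
Lowest frequency is 10.3 at codon 2.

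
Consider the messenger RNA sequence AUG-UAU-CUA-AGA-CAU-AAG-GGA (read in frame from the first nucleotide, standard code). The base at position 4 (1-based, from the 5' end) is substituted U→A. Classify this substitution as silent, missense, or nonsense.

Position 4 falls in codon 2: UAU → Tyr.
After the substitution the codon is AAU → Asn.
Tyr ≠ Asn, so this is a missense mutation.

missense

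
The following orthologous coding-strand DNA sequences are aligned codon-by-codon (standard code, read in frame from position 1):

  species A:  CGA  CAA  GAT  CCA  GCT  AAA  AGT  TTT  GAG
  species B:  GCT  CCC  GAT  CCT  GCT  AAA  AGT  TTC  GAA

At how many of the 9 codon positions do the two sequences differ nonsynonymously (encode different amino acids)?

Codon 1: CGA Arg / GCT Ala — nonsynonymous.
Codon 2: CAA Gln / CCC Pro — nonsynonymous.
Codon 3: GAT Asp / GAT Asp — identical.
Codon 4: CCA Pro / CCT Pro — synonymous.
Codon 5: GCT Ala / GCT Ala — identical.
Codon 6: AAA Lys / AAA Lys — identical.
Codon 7: AGT Ser / AGT Ser — identical.
Codon 8: TTT Phe / TTC Phe — synonymous.
Codon 9: GAG Glu / GAA Glu — synonymous.
Nonsynonymous differences: 2.

2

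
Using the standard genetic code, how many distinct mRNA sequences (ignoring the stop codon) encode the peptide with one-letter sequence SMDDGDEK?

Ser: 6 codons.
Met: 1 codon.
Asp: 2 codons.
Asp: 2 codons.
Gly: 4 codons.
Asp: 2 codons.
Glu: 2 codons.
Lys: 2 codons.
6 × 1 × 2 × 2 × 4 × 2 × 2 × 2 = 768.

768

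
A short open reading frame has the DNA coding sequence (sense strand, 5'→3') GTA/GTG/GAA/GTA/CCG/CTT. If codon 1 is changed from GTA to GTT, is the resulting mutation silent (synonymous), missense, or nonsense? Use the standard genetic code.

Position 3 falls in codon 1: GTA → Val.
After the substitution the codon is GTT → Val.
Both encode Val, so the change is synonymous.

silent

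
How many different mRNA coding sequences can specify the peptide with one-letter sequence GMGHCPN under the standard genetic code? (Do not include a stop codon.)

512

Gly: 4 codons.
Met: 1 codon.
Gly: 4 codons.
His: 2 codons.
Cys: 2 codons.
Pro: 4 codons.
Asn: 2 codons.
4 × 1 × 4 × 2 × 2 × 4 × 2 = 512.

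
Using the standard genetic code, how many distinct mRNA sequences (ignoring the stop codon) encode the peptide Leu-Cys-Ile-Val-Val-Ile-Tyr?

3456

Leu: 6 codons.
Cys: 2 codons.
Ile: 3 codons.
Val: 4 codons.
Val: 4 codons.
Ile: 3 codons.
Tyr: 2 codons.
6 × 2 × 3 × 4 × 4 × 3 × 2 = 3456.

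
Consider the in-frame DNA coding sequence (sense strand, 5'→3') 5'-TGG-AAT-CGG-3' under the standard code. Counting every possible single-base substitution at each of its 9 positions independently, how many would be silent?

5

Codon 1 (TGG, Trp): 0 synonymous substitutions.
Codon 2 (AAT, Asn): 1 synonymous substitution.
Codon 3 (CGG, Arg): 4 synonymous substitutions.
Total: 0 + 1 + 4 = 5.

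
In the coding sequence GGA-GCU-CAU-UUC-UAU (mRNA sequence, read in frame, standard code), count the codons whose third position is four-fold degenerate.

Codon 1 GGA (Gly): third position 4-fold.
Codon 2 GCU (Ala): third position 4-fold.
Codon 3 CAU (His): third position 2-fold.
Codon 4 UUC (Phe): third position 2-fold.
Codon 5 UAU (Tyr): third position 2-fold.
Four-fold degenerate third positions: 2.

2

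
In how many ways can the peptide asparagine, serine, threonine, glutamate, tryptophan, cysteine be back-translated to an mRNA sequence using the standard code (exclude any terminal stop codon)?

192

Asn: 2 codons.
Ser: 6 codons.
Thr: 4 codons.
Glu: 2 codons.
Trp: 1 codon.
Cys: 2 codons.
2 × 6 × 4 × 2 × 1 × 2 = 192.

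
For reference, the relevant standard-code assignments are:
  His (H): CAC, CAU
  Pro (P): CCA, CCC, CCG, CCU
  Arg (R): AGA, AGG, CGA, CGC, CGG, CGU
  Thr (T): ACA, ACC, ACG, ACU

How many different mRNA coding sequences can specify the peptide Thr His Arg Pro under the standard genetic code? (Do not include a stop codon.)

192

Thr: 4 codons.
His: 2 codons.
Arg: 6 codons.
Pro: 4 codons.
4 × 2 × 6 × 4 = 192.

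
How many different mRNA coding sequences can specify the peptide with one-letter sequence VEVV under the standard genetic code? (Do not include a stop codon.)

Val: 4 codons.
Glu: 2 codons.
Val: 4 codons.
Val: 4 codons.
4 × 2 × 4 × 4 = 128.

128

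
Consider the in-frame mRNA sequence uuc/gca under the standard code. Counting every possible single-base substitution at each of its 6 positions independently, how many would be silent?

4

Codon 1 (UUC, Phe): 1 synonymous substitution.
Codon 2 (GCA, Ala): 3 synonymous substitutions.
Total: 1 + 3 = 4.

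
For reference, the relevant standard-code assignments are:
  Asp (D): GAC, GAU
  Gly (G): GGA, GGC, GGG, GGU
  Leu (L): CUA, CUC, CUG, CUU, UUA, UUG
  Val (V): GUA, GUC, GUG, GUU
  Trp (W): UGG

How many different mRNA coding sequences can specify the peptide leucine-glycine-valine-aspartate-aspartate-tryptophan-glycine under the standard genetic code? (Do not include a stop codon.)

Leu: 6 codons.
Gly: 4 codons.
Val: 4 codons.
Asp: 2 codons.
Asp: 2 codons.
Trp: 1 codon.
Gly: 4 codons.
6 × 4 × 4 × 2 × 2 × 1 × 4 = 1536.

1536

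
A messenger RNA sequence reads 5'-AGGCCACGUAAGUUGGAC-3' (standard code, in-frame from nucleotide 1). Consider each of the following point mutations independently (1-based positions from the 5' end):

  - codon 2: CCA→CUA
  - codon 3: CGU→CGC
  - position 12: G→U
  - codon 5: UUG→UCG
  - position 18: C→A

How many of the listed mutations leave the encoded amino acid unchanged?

1

Codon 2: CCA (Pro) → CUA (Leu) — missense.
Codon 3: CGU (Arg) → CGC (Arg) — synonymous.
Codon 4: AAG (Lys) → AAU (Asn) — missense.
Codon 5: UUG (Leu) → UCG (Ser) — missense.
Codon 6: GAC (Asp) → GAA (Glu) — missense.
Synonymous: 1 of 5.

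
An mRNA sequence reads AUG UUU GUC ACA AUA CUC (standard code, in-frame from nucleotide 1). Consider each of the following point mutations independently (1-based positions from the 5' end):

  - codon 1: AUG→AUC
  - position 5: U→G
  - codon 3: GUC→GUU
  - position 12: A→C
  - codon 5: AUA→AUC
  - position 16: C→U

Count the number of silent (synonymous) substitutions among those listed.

Codon 1: AUG (Met) → AUC (Ile) — missense.
Codon 2: UUU (Phe) → UGU (Cys) — missense.
Codon 3: GUC (Val) → GUU (Val) — synonymous.
Codon 4: ACA (Thr) → ACC (Thr) — synonymous.
Codon 5: AUA (Ile) → AUC (Ile) — synonymous.
Codon 6: CUC (Leu) → UUC (Phe) — missense.
Synonymous: 3 of 6.

3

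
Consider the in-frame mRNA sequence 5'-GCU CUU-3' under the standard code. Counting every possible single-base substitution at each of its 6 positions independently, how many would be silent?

Codon 1 (GCU, Ala): 3 synonymous substitutions.
Codon 2 (CUU, Leu): 3 synonymous substitutions.
Total: 3 + 3 = 6.

6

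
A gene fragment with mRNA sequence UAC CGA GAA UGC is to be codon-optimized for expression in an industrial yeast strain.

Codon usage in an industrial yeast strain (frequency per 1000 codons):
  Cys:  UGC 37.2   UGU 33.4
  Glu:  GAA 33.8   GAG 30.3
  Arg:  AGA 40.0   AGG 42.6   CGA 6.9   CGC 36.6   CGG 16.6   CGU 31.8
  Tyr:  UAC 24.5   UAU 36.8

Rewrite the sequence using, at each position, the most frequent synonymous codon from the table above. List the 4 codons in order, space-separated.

UAU AGG GAA UGC

Codon 1 (Tyr): best is UAU at 36.8.
Codon 2 (Arg): best is AGG at 42.6.
Codon 3 (Glu): best is GAA at 33.8.
Codon 4 (Cys): best is UGC at 37.2.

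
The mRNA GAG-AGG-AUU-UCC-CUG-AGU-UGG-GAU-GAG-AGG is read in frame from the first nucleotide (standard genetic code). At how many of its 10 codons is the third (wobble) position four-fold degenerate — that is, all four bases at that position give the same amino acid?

2

Codon 1 GAG (Glu): third position 2-fold.
Codon 2 AGG (Arg): third position 2-fold.
Codon 3 AUU (Ile): third position 3-fold.
Codon 4 UCC (Ser): third position 4-fold.
Codon 5 CUG (Leu): third position 4-fold.
Codon 6 AGU (Ser): third position 2-fold.
Codon 7 UGG (Trp): third position 1-fold.
Codon 8 GAU (Asp): third position 2-fold.
Codon 9 GAG (Glu): third position 2-fold.
Codon 10 AGG (Arg): third position 2-fold.
Four-fold degenerate third positions: 2.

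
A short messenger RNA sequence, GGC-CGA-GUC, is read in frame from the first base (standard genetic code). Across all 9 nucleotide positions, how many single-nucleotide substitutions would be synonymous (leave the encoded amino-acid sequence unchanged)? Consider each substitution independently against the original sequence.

Codon 1 (GGC, Gly): 3 synonymous substitutions.
Codon 2 (CGA, Arg): 4 synonymous substitutions.
Codon 3 (GUC, Val): 3 synonymous substitutions.
Total: 3 + 4 + 3 = 10.

10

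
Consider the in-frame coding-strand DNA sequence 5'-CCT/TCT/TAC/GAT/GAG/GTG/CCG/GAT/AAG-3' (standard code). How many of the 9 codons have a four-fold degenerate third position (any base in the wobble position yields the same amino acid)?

Codon 1 CCT (Pro): third position 4-fold.
Codon 2 TCT (Ser): third position 4-fold.
Codon 3 TAC (Tyr): third position 2-fold.
Codon 4 GAT (Asp): third position 2-fold.
Codon 5 GAG (Glu): third position 2-fold.
Codon 6 GTG (Val): third position 4-fold.
Codon 7 CCG (Pro): third position 4-fold.
Codon 8 GAT (Asp): third position 2-fold.
Codon 9 AAG (Lys): third position 2-fold.
Four-fold degenerate third positions: 4.

4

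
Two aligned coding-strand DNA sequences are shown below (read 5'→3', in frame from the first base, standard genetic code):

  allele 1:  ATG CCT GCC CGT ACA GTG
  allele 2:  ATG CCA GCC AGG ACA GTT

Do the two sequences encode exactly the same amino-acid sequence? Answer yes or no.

yes

Codon 1: ATG Met / ATG Met — identical.
Codon 2: CCT Pro / CCA Pro — synonymous.
Codon 3: GCC Ala / GCC Ala — identical.
Codon 4: CGT Arg / AGG Arg — synonymous.
Codon 5: ACA Thr / ACA Thr — identical.
Codon 6: GTG Val / GTT Val — synonymous.
Nonsynonymous differences: 0 → same protein.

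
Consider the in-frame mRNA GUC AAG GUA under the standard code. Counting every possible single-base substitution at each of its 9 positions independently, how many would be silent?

Codon 1 (GUC, Val): 3 synonymous substitutions.
Codon 2 (AAG, Lys): 1 synonymous substitution.
Codon 3 (GUA, Val): 3 synonymous substitutions.
Total: 3 + 1 + 3 = 7.

7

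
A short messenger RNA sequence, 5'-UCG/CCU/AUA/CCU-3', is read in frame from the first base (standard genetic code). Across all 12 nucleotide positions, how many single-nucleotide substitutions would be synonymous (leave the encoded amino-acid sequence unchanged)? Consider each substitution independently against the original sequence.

11

Codon 1 (UCG, Ser): 3 synonymous substitutions.
Codon 2 (CCU, Pro): 3 synonymous substitutions.
Codon 3 (AUA, Ile): 2 synonymous substitutions.
Codon 4 (CCU, Pro): 3 synonymous substitutions.
Total: 3 + 3 + 2 + 3 = 11.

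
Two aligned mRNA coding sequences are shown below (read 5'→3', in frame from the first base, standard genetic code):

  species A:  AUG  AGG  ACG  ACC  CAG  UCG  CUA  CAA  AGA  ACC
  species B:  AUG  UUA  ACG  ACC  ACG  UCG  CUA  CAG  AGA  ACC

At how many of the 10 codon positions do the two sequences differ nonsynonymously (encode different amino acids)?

Codon 1: AUG Met / AUG Met — identical.
Codon 2: AGG Arg / UUA Leu — nonsynonymous.
Codon 3: ACG Thr / ACG Thr — identical.
Codon 4: ACC Thr / ACC Thr — identical.
Codon 5: CAG Gln / ACG Thr — nonsynonymous.
Codon 6: UCG Ser / UCG Ser — identical.
Codon 7: CUA Leu / CUA Leu — identical.
Codon 8: CAA Gln / CAG Gln — synonymous.
Codon 9: AGA Arg / AGA Arg — identical.
Codon 10: ACC Thr / ACC Thr — identical.
Nonsynonymous differences: 2.

2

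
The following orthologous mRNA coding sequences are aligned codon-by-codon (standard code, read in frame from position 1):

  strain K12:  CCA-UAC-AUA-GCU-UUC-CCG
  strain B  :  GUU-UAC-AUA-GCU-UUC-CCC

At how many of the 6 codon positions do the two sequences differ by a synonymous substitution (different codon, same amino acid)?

Codon 1: CCA Pro / GUU Val — nonsynonymous.
Codon 2: UAC Tyr / UAC Tyr — identical.
Codon 3: AUA Ile / AUA Ile — identical.
Codon 4: GCU Ala / GCU Ala — identical.
Codon 5: UUC Phe / UUC Phe — identical.
Codon 6: CCG Pro / CCC Pro — synonymous.
Synonymous differences: 1.

1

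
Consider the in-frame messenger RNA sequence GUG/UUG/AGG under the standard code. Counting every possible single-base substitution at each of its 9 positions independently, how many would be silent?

Codon 1 (GUG, Val): 3 synonymous substitutions.
Codon 2 (UUG, Leu): 2 synonymous substitutions.
Codon 3 (AGG, Arg): 2 synonymous substitutions.
Total: 3 + 2 + 2 = 7.

7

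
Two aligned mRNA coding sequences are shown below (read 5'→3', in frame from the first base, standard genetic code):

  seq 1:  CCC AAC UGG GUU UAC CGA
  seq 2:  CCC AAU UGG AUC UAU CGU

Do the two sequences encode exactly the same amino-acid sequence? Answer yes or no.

no

Codon 1: CCC Pro / CCC Pro — identical.
Codon 2: AAC Asn / AAU Asn — synonymous.
Codon 3: UGG Trp / UGG Trp — identical.
Codon 4: GUU Val / AUC Ile — nonsynonymous.
Codon 5: UAC Tyr / UAU Tyr — synonymous.
Codon 6: CGA Arg / CGU Arg — synonymous.
Nonsynonymous differences: 1 → different protein.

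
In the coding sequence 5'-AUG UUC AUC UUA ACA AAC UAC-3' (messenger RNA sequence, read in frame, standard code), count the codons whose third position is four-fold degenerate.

1

Codon 1 AUG (Met): third position 1-fold.
Codon 2 UUC (Phe): third position 2-fold.
Codon 3 AUC (Ile): third position 3-fold.
Codon 4 UUA (Leu): third position 2-fold.
Codon 5 ACA (Thr): third position 4-fold.
Codon 6 AAC (Asn): third position 2-fold.
Codon 7 UAC (Tyr): third position 2-fold.
Four-fold degenerate third positions: 1.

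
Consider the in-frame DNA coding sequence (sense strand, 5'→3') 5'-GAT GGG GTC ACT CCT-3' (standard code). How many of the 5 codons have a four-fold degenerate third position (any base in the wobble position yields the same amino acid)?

4

Codon 1 GAT (Asp): third position 2-fold.
Codon 2 GGG (Gly): third position 4-fold.
Codon 3 GTC (Val): third position 4-fold.
Codon 4 ACT (Thr): third position 4-fold.
Codon 5 CCT (Pro): third position 4-fold.
Four-fold degenerate third positions: 4.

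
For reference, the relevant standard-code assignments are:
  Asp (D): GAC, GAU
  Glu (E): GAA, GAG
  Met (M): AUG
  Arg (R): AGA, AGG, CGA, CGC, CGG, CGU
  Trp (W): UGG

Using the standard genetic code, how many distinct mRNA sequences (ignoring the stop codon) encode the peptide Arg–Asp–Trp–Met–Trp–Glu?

24

Arg: 6 codons.
Asp: 2 codons.
Trp: 1 codon.
Met: 1 codon.
Trp: 1 codon.
Glu: 2 codons.
6 × 2 × 1 × 1 × 1 × 2 = 24.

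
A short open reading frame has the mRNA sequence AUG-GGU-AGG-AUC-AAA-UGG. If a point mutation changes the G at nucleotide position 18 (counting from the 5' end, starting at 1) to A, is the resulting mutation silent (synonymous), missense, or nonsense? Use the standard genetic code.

nonsense

Position 18 falls in codon 6: UGG → Trp.
After the substitution the codon is UGA → Stop.
The new codon is a stop codon, so this is a nonsense mutation.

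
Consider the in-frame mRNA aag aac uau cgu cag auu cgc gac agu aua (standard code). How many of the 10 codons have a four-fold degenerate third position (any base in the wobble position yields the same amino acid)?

Codon 1 AAG (Lys): third position 2-fold.
Codon 2 AAC (Asn): third position 2-fold.
Codon 3 UAU (Tyr): third position 2-fold.
Codon 4 CGU (Arg): third position 4-fold.
Codon 5 CAG (Gln): third position 2-fold.
Codon 6 AUU (Ile): third position 3-fold.
Codon 7 CGC (Arg): third position 4-fold.
Codon 8 GAC (Asp): third position 2-fold.
Codon 9 AGU (Ser): third position 2-fold.
Codon 10 AUA (Ile): third position 3-fold.
Four-fold degenerate third positions: 2.

2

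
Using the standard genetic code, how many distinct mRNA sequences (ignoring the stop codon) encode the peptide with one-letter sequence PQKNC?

Pro: 4 codons.
Gln: 2 codons.
Lys: 2 codons.
Asn: 2 codons.
Cys: 2 codons.
4 × 2 × 2 × 2 × 2 = 64.

64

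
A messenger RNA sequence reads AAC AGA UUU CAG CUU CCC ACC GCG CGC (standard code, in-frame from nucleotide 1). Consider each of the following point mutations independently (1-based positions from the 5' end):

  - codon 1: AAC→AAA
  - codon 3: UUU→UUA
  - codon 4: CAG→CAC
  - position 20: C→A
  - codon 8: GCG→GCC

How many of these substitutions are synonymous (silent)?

1

Codon 1: AAC (Asn) → AAA (Lys) — missense.
Codon 3: UUU (Phe) → UUA (Leu) — missense.
Codon 4: CAG (Gln) → CAC (His) — missense.
Codon 7: ACC (Thr) → AAC (Asn) — missense.
Codon 8: GCG (Ala) → GCC (Ala) — synonymous.
Synonymous: 1 of 5.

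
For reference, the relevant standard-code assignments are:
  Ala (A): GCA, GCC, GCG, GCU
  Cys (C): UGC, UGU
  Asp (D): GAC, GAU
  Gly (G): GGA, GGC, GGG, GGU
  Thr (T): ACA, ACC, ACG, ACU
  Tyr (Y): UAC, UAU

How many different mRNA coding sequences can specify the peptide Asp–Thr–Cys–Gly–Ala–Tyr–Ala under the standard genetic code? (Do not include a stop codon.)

Asp: 2 codons.
Thr: 4 codons.
Cys: 2 codons.
Gly: 4 codons.
Ala: 4 codons.
Tyr: 2 codons.
Ala: 4 codons.
2 × 4 × 2 × 4 × 4 × 2 × 4 = 2048.

2048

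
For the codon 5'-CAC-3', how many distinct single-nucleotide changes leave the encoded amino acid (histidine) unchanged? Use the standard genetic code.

1

Position 1: none → 0 synonymous.
Position 2: none → 0 synonymous.
Position 3: CAU → 1 synonymous.
Total: 0 + 0 + 1 = 1.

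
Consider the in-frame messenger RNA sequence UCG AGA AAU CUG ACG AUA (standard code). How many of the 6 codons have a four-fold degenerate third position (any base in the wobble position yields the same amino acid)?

Codon 1 UCG (Ser): third position 4-fold.
Codon 2 AGA (Arg): third position 2-fold.
Codon 3 AAU (Asn): third position 2-fold.
Codon 4 CUG (Leu): third position 4-fold.
Codon 5 ACG (Thr): third position 4-fold.
Codon 6 AUA (Ile): third position 3-fold.
Four-fold degenerate third positions: 3.

3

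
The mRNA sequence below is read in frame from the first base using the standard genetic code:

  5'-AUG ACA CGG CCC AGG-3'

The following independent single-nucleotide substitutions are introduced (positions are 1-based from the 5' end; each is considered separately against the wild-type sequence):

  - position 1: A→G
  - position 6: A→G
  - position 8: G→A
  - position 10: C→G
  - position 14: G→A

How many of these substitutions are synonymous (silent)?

Codon 1: AUG (Met) → GUG (Val) — missense.
Codon 2: ACA (Thr) → ACG (Thr) — synonymous.
Codon 3: CGG (Arg) → CAG (Gln) — missense.
Codon 4: CCC (Pro) → GCC (Ala) — missense.
Codon 5: AGG (Arg) → AAG (Lys) — missense.
Synonymous: 1 of 5.

1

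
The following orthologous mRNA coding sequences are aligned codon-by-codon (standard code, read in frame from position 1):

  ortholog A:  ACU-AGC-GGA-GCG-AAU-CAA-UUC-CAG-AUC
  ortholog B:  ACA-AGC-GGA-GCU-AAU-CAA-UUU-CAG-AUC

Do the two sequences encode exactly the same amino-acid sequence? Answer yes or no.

Codon 1: ACU Thr / ACA Thr — synonymous.
Codon 2: AGC Ser / AGC Ser — identical.
Codon 3: GGA Gly / GGA Gly — identical.
Codon 4: GCG Ala / GCU Ala — synonymous.
Codon 5: AAU Asn / AAU Asn — identical.
Codon 6: CAA Gln / CAA Gln — identical.
Codon 7: UUC Phe / UUU Phe — synonymous.
Codon 8: CAG Gln / CAG Gln — identical.
Codon 9: AUC Ile / AUC Ile — identical.
Nonsynonymous differences: 0 → same protein.

yes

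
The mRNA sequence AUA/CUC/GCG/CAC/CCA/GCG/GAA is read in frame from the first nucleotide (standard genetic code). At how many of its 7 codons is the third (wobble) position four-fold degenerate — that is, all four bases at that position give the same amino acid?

Codon 1 AUA (Ile): third position 3-fold.
Codon 2 CUC (Leu): third position 4-fold.
Codon 3 GCG (Ala): third position 4-fold.
Codon 4 CAC (His): third position 2-fold.
Codon 5 CCA (Pro): third position 4-fold.
Codon 6 GCG (Ala): third position 4-fold.
Codon 7 GAA (Glu): third position 2-fold.
Four-fold degenerate third positions: 4.

4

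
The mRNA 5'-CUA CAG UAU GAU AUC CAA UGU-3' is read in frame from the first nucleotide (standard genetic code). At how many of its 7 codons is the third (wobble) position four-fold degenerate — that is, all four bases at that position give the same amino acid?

Codon 1 CUA (Leu): third position 4-fold.
Codon 2 CAG (Gln): third position 2-fold.
Codon 3 UAU (Tyr): third position 2-fold.
Codon 4 GAU (Asp): third position 2-fold.
Codon 5 AUC (Ile): third position 3-fold.
Codon 6 CAA (Gln): third position 2-fold.
Codon 7 UGU (Cys): third position 2-fold.
Four-fold degenerate third positions: 1.

1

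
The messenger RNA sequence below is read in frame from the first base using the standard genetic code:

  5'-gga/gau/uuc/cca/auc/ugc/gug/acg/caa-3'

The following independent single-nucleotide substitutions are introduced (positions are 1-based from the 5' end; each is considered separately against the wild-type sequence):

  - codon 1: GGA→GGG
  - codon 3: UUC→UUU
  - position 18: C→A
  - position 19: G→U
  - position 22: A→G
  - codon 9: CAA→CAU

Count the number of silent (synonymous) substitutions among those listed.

Codon 1: GGA (Gly) → GGG (Gly) — synonymous.
Codon 3: UUC (Phe) → UUU (Phe) — synonymous.
Codon 6: UGC (Cys) → UGA (Stop) — nonsense.
Codon 7: GUG (Val) → UUG (Leu) — missense.
Codon 8: ACG (Thr) → GCG (Ala) — missense.
Codon 9: CAA (Gln) → CAU (His) — missense.
Synonymous: 2 of 6.

2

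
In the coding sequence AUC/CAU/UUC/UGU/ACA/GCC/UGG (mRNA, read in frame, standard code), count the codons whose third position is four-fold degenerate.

2

Codon 1 AUC (Ile): third position 3-fold.
Codon 2 CAU (His): third position 2-fold.
Codon 3 UUC (Phe): third position 2-fold.
Codon 4 UGU (Cys): third position 2-fold.
Codon 5 ACA (Thr): third position 4-fold.
Codon 6 GCC (Ala): third position 4-fold.
Codon 7 UGG (Trp): third position 1-fold.
Four-fold degenerate third positions: 2.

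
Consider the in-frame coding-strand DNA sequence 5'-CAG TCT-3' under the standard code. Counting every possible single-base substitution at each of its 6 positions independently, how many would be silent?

4

Codon 1 (CAG, Gln): 1 synonymous substitution.
Codon 2 (TCT, Ser): 3 synonymous substitutions.
Total: 1 + 3 = 4.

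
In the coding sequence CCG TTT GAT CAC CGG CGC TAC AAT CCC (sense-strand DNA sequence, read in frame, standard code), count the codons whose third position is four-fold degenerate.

Codon 1 CCG (Pro): third position 4-fold.
Codon 2 TTT (Phe): third position 2-fold.
Codon 3 GAT (Asp): third position 2-fold.
Codon 4 CAC (His): third position 2-fold.
Codon 5 CGG (Arg): third position 4-fold.
Codon 6 CGC (Arg): third position 4-fold.
Codon 7 TAC (Tyr): third position 2-fold.
Codon 8 AAT (Asn): third position 2-fold.
Codon 9 CCC (Pro): third position 4-fold.
Four-fold degenerate third positions: 4.

4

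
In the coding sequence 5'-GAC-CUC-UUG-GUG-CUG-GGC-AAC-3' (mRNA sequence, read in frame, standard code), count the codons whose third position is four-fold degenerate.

4

Codon 1 GAC (Asp): third position 2-fold.
Codon 2 CUC (Leu): third position 4-fold.
Codon 3 UUG (Leu): third position 2-fold.
Codon 4 GUG (Val): third position 4-fold.
Codon 5 CUG (Leu): third position 4-fold.
Codon 6 GGC (Gly): third position 4-fold.
Codon 7 AAC (Asn): third position 2-fold.
Four-fold degenerate third positions: 4.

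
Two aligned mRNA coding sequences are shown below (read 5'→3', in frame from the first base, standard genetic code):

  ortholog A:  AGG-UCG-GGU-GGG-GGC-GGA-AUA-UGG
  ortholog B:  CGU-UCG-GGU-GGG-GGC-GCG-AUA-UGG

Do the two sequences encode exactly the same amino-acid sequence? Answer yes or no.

no

Codon 1: AGG Arg / CGU Arg — synonymous.
Codon 2: UCG Ser / UCG Ser — identical.
Codon 3: GGU Gly / GGU Gly — identical.
Codon 4: GGG Gly / GGG Gly — identical.
Codon 5: GGC Gly / GGC Gly — identical.
Codon 6: GGA Gly / GCG Ala — nonsynonymous.
Codon 7: AUA Ile / AUA Ile — identical.
Codon 8: UGG Trp / UGG Trp — identical.
Nonsynonymous differences: 1 → different protein.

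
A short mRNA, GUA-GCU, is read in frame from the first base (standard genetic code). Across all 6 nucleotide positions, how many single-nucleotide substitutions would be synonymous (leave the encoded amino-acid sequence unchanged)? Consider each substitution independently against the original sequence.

6

Codon 1 (GUA, Val): 3 synonymous substitutions.
Codon 2 (GCU, Ala): 3 synonymous substitutions.
Total: 3 + 3 = 6.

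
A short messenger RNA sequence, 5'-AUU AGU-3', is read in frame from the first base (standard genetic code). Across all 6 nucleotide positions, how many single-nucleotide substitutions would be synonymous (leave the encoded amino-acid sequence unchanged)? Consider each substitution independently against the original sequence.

Codon 1 (AUU, Ile): 2 synonymous substitutions.
Codon 2 (AGU, Ser): 1 synonymous substitution.
Total: 2 + 1 = 3.

3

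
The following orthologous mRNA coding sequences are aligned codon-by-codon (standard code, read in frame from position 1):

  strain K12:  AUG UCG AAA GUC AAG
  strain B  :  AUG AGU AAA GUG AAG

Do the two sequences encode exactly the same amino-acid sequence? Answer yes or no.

yes

Codon 1: AUG Met / AUG Met — identical.
Codon 2: UCG Ser / AGU Ser — synonymous.
Codon 3: AAA Lys / AAA Lys — identical.
Codon 4: GUC Val / GUG Val — synonymous.
Codon 5: AAG Lys / AAG Lys — identical.
Nonsynonymous differences: 0 → same protein.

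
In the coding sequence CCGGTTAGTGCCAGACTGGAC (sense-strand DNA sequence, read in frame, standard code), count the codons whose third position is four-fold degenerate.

4

Codon 1 CCG (Pro): third position 4-fold.
Codon 2 GTT (Val): third position 4-fold.
Codon 3 AGT (Ser): third position 2-fold.
Codon 4 GCC (Ala): third position 4-fold.
Codon 5 AGA (Arg): third position 2-fold.
Codon 6 CTG (Leu): third position 4-fold.
Codon 7 GAC (Asp): third position 2-fold.
Four-fold degenerate third positions: 4.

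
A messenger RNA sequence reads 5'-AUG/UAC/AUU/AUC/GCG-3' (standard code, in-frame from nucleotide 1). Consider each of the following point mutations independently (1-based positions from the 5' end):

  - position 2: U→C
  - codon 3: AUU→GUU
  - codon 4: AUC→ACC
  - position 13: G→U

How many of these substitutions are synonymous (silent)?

0

Codon 1: AUG (Met) → ACG (Thr) — missense.
Codon 3: AUU (Ile) → GUU (Val) — missense.
Codon 4: AUC (Ile) → ACC (Thr) — missense.
Codon 5: GCG (Ala) → UCG (Ser) — missense.
Synonymous: 0 of 4.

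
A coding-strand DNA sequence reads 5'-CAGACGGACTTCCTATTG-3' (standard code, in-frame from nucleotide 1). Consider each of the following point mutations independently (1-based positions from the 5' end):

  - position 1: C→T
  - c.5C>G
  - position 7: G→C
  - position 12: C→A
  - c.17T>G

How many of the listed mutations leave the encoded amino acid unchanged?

0

Codon 1: CAG (Gln) → TAG (Stop) — nonsense.
Codon 2: ACG (Thr) → AGG (Arg) — missense.
Codon 3: GAC (Asp) → CAC (His) — missense.
Codon 4: TTC (Phe) → TTA (Leu) — missense.
Codon 6: TTG (Leu) → TGG (Trp) — missense.
Synonymous: 0 of 5.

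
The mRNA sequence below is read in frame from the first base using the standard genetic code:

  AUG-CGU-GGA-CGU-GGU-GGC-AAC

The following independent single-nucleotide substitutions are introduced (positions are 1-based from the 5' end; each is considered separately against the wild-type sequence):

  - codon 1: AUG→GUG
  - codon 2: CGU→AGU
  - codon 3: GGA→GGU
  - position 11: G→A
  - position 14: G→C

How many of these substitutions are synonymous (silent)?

Codon 1: AUG (Met) → GUG (Val) — missense.
Codon 2: CGU (Arg) → AGU (Ser) — missense.
Codon 3: GGA (Gly) → GGU (Gly) — synonymous.
Codon 4: CGU (Arg) → CAU (His) — missense.
Codon 5: GGU (Gly) → GCU (Ala) — missense.
Synonymous: 1 of 5.

1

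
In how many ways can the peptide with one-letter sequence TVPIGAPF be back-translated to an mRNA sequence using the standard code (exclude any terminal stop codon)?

24576

Thr: 4 codons.
Val: 4 codons.
Pro: 4 codons.
Ile: 3 codons.
Gly: 4 codons.
Ala: 4 codons.
Pro: 4 codons.
Phe: 2 codons.
4 × 4 × 4 × 3 × 4 × 4 × 4 × 2 = 24576.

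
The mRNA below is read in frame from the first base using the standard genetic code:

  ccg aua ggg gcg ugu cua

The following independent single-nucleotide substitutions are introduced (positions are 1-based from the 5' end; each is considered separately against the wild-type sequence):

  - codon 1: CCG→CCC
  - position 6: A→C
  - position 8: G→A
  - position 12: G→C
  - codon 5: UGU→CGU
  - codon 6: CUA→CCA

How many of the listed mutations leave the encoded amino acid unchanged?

Codon 1: CCG (Pro) → CCC (Pro) — synonymous.
Codon 2: AUA (Ile) → AUC (Ile) — synonymous.
Codon 3: GGG (Gly) → GAG (Glu) — missense.
Codon 4: GCG (Ala) → GCC (Ala) — synonymous.
Codon 5: UGU (Cys) → CGU (Arg) — missense.
Codon 6: CUA (Leu) → CCA (Pro) — missense.
Synonymous: 3 of 6.

3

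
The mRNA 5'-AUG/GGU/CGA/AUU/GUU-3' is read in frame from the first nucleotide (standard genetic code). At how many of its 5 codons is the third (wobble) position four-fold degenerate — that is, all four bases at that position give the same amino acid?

Codon 1 AUG (Met): third position 1-fold.
Codon 2 GGU (Gly): third position 4-fold.
Codon 3 CGA (Arg): third position 4-fold.
Codon 4 AUU (Ile): third position 3-fold.
Codon 5 GUU (Val): third position 4-fold.
Four-fold degenerate third positions: 3.

3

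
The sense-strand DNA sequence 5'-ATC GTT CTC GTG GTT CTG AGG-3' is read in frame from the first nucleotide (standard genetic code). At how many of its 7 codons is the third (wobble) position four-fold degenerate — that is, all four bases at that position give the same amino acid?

Codon 1 ATC (Ile): third position 3-fold.
Codon 2 GTT (Val): third position 4-fold.
Codon 3 CTC (Leu): third position 4-fold.
Codon 4 GTG (Val): third position 4-fold.
Codon 5 GTT (Val): third position 4-fold.
Codon 6 CTG (Leu): third position 4-fold.
Codon 7 AGG (Arg): third position 2-fold.
Four-fold degenerate third positions: 5.

5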